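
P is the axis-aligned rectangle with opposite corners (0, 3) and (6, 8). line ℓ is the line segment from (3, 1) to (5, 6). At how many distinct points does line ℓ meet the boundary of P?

1

The segment meets the boundary at (3.8,3).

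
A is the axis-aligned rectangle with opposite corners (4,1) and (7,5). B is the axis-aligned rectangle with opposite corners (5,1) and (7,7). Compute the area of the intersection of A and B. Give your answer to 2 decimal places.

8.00

|A∩B|: x∈[5,7], y∈[1,5] → 2·4 = 8.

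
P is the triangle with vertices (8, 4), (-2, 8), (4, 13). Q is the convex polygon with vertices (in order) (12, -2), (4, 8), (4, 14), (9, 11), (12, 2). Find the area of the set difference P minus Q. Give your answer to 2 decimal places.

|P| = 37, |P∩Q| = 11.4118.
|P ∖ Q| = |P| − |P∩Q| = 37 − 11.4118 = 25.59.

25.59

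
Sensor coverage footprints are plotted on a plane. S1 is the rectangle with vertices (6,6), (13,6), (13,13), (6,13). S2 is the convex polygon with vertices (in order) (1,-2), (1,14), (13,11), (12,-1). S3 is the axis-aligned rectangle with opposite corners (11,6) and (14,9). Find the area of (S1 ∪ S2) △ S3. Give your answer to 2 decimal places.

|S1 ∪ S2| = 170.4167.
|(S1 ∪ S2) ∩ S3| = 6.
|(S1 ∪ S2) △ S3| = 170.4167 + 9 − 12 = 167.42.

167.42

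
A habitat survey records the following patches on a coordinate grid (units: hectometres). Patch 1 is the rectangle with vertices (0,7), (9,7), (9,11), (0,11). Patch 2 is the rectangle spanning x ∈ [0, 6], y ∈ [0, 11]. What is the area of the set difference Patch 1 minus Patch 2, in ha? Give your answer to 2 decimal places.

12.00

|Patch 1∩Patch 2|: x∈[0,6], y∈[7,11] → 6·4 = 24.
|Patch 1| = 36.
|Patch 1 ∖ Patch 2| = |Patch 1| − |Patch 1∩Patch 2| = 36 − 24 = 12.00.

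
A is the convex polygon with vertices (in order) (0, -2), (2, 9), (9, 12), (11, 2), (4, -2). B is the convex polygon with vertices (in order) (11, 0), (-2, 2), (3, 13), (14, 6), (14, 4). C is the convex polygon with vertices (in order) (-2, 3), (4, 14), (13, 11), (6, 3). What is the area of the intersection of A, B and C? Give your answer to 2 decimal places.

The intersection is the polygon with vertices (6.354,10.866), (9.646,8.771), (9.907,7.465), (6,3), (0.909,3), (2,9).
By the shoelace formula its area is 48.52.

48.52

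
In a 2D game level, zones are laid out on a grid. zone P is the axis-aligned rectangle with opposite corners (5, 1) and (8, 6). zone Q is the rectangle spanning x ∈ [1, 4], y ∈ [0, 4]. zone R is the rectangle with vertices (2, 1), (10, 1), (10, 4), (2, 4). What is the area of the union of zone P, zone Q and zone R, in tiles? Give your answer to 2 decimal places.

By inclusion–exclusion:
Individual areas: |zone P| = 15, |zone Q| = 12, |zone R| = 24.
|zone P∩zone Q| = 0 (no overlap).
|zone P∩zone R|: x∈[5,8], y∈[1,4] → 3·3 = 9.
|zone Q∩zone R|: x∈[2,4], y∈[1,4] → 2·3 = 6.
|zone P∩zone Q∩zone R| = 0.
|zone P ∪ zone Q ∪ zone R| = 51 − 15 + 0 = 36.00.

36.00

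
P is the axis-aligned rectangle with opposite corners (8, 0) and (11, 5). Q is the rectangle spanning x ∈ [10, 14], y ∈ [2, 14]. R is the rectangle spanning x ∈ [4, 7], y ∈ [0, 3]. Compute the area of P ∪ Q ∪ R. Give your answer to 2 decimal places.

69.00

By inclusion–exclusion:
Individual areas: |P| = 15, |Q| = 48, |R| = 9.
|P∩Q|: x∈[10,11], y∈[2,5] → 1·3 = 3.
|P∩R| = 0 (no overlap).
|Q∩R| = 0 (no overlap).
|P∩Q∩R| = 0.
|P ∪ Q ∪ R| = 72 − 3 + 0 = 69.00.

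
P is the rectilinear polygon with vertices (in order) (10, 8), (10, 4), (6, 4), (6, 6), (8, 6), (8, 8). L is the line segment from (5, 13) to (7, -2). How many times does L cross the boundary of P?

The segment meets the boundary at (6.2,4), (6,5.5).

2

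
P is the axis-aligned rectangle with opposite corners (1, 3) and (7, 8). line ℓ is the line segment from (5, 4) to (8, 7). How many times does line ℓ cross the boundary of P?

The segment meets the boundary at (7,6).

1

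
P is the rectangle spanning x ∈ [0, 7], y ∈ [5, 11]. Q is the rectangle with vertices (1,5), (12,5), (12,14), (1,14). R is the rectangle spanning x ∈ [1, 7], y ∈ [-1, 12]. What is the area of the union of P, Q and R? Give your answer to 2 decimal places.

By inclusion–exclusion:
Individual areas: |P| = 42, |Q| = 99, |R| = 78.
|P∩Q|: x∈[1,7], y∈[5,11] → 6·6 = 36.
|P∩R|: x∈[1,7], y∈[5,11] → 6·6 = 36.
|Q∩R|: x∈[1,7], y∈[5,12] → 6·7 = 42.
|P∩Q∩R| = 36.
|P ∪ Q ∪ R| = 219 − 114 + 36 = 141.00.

141.00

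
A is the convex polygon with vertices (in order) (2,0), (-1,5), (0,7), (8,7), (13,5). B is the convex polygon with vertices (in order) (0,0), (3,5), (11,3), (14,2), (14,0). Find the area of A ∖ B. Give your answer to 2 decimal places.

|A| = 57, |A∩B| = 20.2688.
|A ∖ B| = |A| − |A∩B| = 57 − 20.2688 = 36.73.

36.73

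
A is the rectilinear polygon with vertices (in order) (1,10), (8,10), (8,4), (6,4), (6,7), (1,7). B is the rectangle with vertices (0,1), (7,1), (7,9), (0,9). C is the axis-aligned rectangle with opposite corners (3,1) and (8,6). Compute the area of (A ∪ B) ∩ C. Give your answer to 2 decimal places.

22.00

The region (A ∪ B) ∩ C is the polygon with vertices (8,4), (7,4), (7,1), (3,1), (3,6), (8,6).
By the shoelace formula its area is 22.00.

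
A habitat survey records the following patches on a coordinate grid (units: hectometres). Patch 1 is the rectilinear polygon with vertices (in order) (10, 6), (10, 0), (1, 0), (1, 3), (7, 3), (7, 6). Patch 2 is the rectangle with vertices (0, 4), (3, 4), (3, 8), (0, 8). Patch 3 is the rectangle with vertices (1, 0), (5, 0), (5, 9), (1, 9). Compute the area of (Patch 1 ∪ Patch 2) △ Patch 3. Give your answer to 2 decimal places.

|Patch 1 ∪ Patch 2| = 48.
|(Patch 1 ∪ Patch 2) ∩ Patch 3| = 20.
|(Patch 1 ∪ Patch 2) △ Patch 3| = 48 + 36 − 40 = 44.00.

44.00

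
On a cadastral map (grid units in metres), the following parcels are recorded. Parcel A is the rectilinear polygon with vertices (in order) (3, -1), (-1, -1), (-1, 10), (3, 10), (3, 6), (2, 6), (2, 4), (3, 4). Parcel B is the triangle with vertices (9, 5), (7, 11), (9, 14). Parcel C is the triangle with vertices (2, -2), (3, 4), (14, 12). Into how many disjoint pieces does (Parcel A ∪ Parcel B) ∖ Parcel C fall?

(Parcel A ∪ Parcel B) ∖ Parcel C splits into 4 disjoint pieces (area 0.0119, area 39.9167, area 0.1633, area 7.4823).

4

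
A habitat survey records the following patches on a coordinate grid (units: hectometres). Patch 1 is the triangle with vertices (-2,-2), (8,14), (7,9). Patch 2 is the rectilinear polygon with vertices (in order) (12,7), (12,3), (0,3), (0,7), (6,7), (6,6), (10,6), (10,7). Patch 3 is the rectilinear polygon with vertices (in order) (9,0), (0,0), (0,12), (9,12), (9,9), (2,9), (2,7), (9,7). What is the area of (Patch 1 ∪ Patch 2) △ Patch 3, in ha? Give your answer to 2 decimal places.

|Patch 1 ∪ Patch 2| = 55.5909.
|(Patch 1 ∪ Patch 2) ∩ Patch 3| = 39.1217.
|(Patch 1 ∪ Patch 2) △ Patch 3| = 55.5909 + 94 − 78.2434 = 71.35.

71.35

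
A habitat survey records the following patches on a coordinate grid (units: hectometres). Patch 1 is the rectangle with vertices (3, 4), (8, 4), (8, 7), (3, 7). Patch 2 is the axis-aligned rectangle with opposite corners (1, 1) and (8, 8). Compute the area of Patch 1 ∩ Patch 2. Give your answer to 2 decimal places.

|Patch 1∩Patch 2|: x∈[3,8], y∈[4,7] → 5·3 = 15.

15.00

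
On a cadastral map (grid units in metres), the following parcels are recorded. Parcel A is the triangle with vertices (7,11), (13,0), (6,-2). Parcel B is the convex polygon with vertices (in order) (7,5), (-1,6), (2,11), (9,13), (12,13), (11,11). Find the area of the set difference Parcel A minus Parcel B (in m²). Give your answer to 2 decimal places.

37.73

|Parcel A| = 44.5, |Parcel A∩Parcel B| = 6.7714.
|Parcel A ∖ Parcel B| = |Parcel A| − |Parcel A∩Parcel B| = 44.5 − 6.7714 = 37.73.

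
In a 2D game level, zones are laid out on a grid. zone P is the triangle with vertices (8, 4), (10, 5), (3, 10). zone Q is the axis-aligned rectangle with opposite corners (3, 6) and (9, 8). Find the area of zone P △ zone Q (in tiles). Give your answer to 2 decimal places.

13.70

|zone P| = 8.5, |zone Q| = 12, |zone P∩zone Q| = 3.4.
|zone P △ zone Q| = |zone P| + |zone Q| − 2·|zone P∩zone Q| = 8.5 + 12 − 6.8 = 13.70.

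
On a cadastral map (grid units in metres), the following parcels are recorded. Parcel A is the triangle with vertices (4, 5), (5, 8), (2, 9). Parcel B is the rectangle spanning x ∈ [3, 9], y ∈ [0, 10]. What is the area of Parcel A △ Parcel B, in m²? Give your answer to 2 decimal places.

|Parcel A| = 5, |Parcel B| = 60, |Parcel A∩Parcel B| = 4.1667.
|Parcel A △ Parcel B| = |Parcel A| + |Parcel B| − 2·|Parcel A∩Parcel B| = 5 + 60 − 8.3333 = 56.67.

56.67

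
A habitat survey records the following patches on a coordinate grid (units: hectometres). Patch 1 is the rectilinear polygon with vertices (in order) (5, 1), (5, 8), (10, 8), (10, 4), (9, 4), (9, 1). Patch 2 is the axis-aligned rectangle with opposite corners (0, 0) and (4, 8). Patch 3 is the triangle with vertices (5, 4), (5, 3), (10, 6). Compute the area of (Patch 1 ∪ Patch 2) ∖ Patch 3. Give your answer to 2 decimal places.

|Patch 1 ∪ Patch 2| = 64.
|(Patch 1 ∪ Patch 2) ∩ Patch 3| = 2.5.
|(Patch 1 ∪ Patch 2) ∖ Patch 3| = 64 − 2.5 = 61.50.

61.50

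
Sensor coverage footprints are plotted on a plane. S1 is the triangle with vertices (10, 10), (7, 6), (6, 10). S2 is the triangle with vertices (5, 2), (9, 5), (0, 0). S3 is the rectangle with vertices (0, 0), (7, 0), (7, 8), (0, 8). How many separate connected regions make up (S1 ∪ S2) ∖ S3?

(S1 ∪ S2) ∖ S3 splits into 2 disjoint pieces (area 7.5, area 0.3889).

2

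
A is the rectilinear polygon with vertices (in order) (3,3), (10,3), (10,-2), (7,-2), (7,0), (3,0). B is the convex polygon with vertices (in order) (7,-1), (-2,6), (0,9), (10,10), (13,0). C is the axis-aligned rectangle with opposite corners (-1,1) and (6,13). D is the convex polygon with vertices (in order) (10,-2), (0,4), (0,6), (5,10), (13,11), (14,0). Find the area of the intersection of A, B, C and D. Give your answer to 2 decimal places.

4.80

The intersection is the polygon with vertices (3,3), (6,3), (6,1), (5,1), (3,2.2).
By the shoelace formula its area is 4.80.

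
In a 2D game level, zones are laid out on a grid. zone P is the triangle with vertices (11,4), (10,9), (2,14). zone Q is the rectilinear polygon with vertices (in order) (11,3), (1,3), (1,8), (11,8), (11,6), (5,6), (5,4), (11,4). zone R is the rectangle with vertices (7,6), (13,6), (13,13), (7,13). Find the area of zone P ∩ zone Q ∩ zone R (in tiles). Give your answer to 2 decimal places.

The intersection is the polygon with vertices (9.2,6), (7.4,8), (10.2,8), (10.6,6).
By the shoelace formula its area is 4.20.

4.20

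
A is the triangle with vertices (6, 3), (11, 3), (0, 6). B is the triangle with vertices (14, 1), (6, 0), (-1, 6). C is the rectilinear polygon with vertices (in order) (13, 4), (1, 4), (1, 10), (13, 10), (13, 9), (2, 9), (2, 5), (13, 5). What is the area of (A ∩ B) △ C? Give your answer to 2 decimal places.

|A ∩ B| = 2.
|(A ∩ B) ∩ C| = 0.5.
|(A ∩ B) △ C| = 2 + 28 − 1 = 29.00.

29.00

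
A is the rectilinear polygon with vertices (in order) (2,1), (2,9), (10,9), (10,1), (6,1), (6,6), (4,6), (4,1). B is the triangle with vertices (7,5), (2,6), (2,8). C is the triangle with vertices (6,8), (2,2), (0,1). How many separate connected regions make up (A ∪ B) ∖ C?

(A ∪ B) ∖ C splits into 2 disjoint pieces (area 47.5059, area 5).

2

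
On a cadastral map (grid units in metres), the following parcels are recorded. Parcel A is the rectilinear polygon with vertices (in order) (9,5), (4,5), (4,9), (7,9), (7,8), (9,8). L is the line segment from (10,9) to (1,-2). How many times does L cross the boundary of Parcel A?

The segment meets the boundary at (6.727,5), (9,7.778).

2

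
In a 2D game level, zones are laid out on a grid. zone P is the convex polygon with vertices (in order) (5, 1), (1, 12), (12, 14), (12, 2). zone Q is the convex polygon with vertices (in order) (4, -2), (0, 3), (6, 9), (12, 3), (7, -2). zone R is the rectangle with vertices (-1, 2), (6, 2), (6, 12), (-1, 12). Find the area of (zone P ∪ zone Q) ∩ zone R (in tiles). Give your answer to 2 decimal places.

42.57

The region (zone P ∪ zone Q) ∩ zone R is the polygon with vertices (0,3), (3.133,6.133), (1,12), (6,12), (6,2), (0.8,2).
By the shoelace formula its area is 42.57.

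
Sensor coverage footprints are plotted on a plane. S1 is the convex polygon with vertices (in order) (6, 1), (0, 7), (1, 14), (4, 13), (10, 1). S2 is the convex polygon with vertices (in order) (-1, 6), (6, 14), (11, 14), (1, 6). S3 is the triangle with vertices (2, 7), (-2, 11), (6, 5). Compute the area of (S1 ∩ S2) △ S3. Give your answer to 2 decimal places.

14.56

|S1 ∩ S2| = 13.1281.
|(S1 ∩ S2) ∩ S3| = 1.2862.
|(S1 ∩ S2) △ S3| = 13.1281 + 4 − 2.5725 = 14.56.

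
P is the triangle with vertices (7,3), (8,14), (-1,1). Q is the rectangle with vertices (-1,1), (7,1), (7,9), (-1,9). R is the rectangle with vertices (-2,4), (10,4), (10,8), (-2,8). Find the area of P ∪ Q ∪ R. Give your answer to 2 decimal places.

By inclusion–exclusion:
Individual areas: |P| = 43, |Q| = 64, |R| = 48.
|P∩Q| = 33.8462.
|P∩R| = 19.2448.
|Q∩R|: x∈[-1,7], y∈[4,8] → 8·4 = 32.
|P∩Q∩R| = 18.1538.
|P ∪ Q ∪ R| = 155 − 85.0909 + 18.1538 = 88.06.

88.06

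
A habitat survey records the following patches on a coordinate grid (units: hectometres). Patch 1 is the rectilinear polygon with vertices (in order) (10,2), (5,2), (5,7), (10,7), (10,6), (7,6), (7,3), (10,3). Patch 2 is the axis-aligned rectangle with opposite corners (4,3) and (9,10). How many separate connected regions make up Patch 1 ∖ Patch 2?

2

Patch 1 ∖ Patch 2 splits into 2 disjoint pieces (area 5, area 1).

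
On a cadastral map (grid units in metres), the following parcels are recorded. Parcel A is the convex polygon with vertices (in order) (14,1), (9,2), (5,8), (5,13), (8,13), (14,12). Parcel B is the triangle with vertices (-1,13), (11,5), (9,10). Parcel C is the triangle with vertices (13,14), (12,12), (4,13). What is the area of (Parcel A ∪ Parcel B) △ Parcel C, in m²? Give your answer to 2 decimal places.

96.34

|Parcel A ∪ Parcel B| = 93.1.
|(Parcel A ∪ Parcel B) ∩ Parcel C| = 2.6298.
|(Parcel A ∪ Parcel B) △ Parcel C| = 93.1 + 8.5 − 5.2596 = 96.34.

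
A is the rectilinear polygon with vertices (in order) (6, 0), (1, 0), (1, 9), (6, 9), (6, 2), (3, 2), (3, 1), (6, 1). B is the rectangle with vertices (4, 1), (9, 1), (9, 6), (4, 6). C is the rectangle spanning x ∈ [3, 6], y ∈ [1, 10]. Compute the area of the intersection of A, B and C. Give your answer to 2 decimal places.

8.00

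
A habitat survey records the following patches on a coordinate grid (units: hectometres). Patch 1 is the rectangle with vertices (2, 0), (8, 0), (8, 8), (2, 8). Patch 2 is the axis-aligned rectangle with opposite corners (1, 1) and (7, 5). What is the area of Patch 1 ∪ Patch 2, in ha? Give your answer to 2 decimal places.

By inclusion–exclusion:
Individual areas: |Patch 1| = 48, |Patch 2| = 24.
|Patch 1∩Patch 2|: x∈[2,7], y∈[1,5] → 5·4 = 20.
|Patch 1 ∪ Patch 2| = 72 − 20 = 52.00.

52.00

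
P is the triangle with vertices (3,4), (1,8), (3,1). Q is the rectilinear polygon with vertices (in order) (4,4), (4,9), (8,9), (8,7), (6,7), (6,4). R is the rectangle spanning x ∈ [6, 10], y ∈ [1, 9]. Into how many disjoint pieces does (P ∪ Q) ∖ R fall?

(P ∪ Q) ∖ R splits into 2 disjoint pieces (area 3, area 10).

2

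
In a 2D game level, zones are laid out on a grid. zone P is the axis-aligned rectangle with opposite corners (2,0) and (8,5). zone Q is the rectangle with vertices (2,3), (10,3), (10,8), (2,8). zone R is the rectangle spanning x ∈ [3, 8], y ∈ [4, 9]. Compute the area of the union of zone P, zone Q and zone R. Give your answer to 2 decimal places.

63.00

By inclusion–exclusion:
Individual areas: |zone P| = 30, |zone Q| = 40, |zone R| = 25.
|zone P∩zone Q|: x∈[2,8], y∈[3,5] → 6·2 = 12.
|zone P∩zone R|: x∈[3,8], y∈[4,5] → 5·1 = 5.
|zone Q∩zone R|: x∈[3,8], y∈[4,8] → 5·4 = 20.
|zone P∩zone Q∩zone R| = 5.
|zone P ∪ zone Q ∪ zone R| = 95 − 37 + 5 = 63.00.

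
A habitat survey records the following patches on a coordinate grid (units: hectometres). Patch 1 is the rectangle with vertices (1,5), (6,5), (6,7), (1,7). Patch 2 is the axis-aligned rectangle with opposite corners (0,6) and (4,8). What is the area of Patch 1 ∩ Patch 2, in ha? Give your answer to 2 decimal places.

3.00

|Patch 1∩Patch 2|: x∈[1,4], y∈[6,7] → 3·1 = 3.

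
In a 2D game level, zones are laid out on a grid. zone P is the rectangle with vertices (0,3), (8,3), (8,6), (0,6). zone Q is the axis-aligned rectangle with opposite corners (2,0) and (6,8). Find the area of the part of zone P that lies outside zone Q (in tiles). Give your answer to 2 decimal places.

|zone P∩zone Q|: x∈[2,6], y∈[3,6] → 4·3 = 12.
|zone P| = 24.
|zone P ∖ zone Q| = |zone P| − |zone P∩zone Q| = 24 − 12 = 12.00.

12.00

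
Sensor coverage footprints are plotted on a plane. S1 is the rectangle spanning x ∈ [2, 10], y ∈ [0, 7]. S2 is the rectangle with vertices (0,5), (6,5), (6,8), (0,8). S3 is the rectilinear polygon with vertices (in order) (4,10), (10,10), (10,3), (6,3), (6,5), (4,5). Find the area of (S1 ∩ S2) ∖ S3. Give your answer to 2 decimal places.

|S1 ∩ S2| = 8.
|(S1 ∩ S2) ∩ S3| = 4.
|(S1 ∩ S2) ∖ S3| = 8 − 4 = 4.00.

4.00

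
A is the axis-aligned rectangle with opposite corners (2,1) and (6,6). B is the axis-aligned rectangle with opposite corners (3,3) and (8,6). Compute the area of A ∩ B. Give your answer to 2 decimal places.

9.00

|A∩B|: x∈[3,6], y∈[3,6] → 3·3 = 9.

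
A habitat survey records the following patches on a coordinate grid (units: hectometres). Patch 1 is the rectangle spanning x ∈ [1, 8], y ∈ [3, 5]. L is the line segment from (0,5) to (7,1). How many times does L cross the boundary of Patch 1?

2

The segment meets the boundary at (3.5,3), (1,4.429).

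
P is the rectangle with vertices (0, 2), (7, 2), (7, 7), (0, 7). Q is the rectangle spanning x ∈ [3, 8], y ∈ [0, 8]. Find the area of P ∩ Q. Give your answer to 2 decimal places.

20.00

|P∩Q|: x∈[3,7], y∈[2,7] → 4·5 = 20.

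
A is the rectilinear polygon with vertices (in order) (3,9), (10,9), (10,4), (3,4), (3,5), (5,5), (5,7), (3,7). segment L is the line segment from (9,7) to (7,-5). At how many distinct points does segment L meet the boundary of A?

The segment meets the boundary at (8.5,4).

1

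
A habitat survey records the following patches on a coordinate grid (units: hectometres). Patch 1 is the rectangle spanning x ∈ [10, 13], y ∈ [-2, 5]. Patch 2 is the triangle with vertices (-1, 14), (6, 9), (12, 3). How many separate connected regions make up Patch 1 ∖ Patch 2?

Patch 1 ∖ Patch 2 is a single connected region.

1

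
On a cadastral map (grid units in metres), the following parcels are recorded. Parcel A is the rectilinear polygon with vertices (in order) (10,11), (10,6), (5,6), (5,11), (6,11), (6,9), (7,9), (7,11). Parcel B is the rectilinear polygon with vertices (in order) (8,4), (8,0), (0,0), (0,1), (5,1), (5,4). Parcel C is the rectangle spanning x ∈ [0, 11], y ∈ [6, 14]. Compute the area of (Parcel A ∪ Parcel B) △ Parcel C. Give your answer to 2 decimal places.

|Parcel A ∪ Parcel B| = 40.
|(Parcel A ∪ Parcel B) ∩ Parcel C| = 23.
|(Parcel A ∪ Parcel B) △ Parcel C| = 40 + 88 − 46 = 82.00.

82.00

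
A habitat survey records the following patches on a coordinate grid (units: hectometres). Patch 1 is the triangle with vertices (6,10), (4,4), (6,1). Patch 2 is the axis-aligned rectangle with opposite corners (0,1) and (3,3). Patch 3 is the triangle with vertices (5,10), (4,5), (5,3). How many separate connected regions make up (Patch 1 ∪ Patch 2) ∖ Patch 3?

(Patch 1 ∪ Patch 2) ∖ Patch 3 splits into 2 disjoint pieces (area 7.4, area 6).

2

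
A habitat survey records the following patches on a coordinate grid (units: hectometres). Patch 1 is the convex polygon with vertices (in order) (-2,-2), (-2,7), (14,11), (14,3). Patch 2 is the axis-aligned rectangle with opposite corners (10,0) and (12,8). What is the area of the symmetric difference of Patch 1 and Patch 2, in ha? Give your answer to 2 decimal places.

|Patch 1| = 136, |Patch 2| = 16, |Patch 1∩Patch 2| = 11.875.
|Patch 1 △ Patch 2| = |Patch 1| + |Patch 2| − 2·|Patch 1∩Patch 2| = 136 + 16 − 23.75 = 128.25.

128.25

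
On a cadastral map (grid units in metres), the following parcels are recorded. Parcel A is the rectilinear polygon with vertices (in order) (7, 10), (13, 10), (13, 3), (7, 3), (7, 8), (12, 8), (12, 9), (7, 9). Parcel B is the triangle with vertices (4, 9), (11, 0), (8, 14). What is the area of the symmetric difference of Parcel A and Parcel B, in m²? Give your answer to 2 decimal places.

43.93

|Parcel A| = 37, |Parcel B| = 35.5, |Parcel A∩Parcel B| = 14.2857.
|Parcel A △ Parcel B| = |Parcel A| + |Parcel B| − 2·|Parcel A∩Parcel B| = 37 + 35.5 − 28.5714 = 43.93.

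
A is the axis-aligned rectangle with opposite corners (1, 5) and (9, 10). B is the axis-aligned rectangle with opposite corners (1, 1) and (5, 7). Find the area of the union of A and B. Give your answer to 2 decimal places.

56.00

By inclusion–exclusion:
Individual areas: |A| = 40, |B| = 24.
|A∩B|: x∈[1,5], y∈[5,7] → 4·2 = 8.
|A ∪ B| = 64 − 8 = 56.00.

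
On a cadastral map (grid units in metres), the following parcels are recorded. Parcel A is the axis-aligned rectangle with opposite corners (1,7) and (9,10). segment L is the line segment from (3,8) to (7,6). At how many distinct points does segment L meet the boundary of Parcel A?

The segment meets the boundary at (5,7).

1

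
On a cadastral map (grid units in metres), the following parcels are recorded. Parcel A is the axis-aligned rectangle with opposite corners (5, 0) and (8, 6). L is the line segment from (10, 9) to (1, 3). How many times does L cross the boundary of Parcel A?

The segment meets the boundary at (5,5.667), (5.5,6).

2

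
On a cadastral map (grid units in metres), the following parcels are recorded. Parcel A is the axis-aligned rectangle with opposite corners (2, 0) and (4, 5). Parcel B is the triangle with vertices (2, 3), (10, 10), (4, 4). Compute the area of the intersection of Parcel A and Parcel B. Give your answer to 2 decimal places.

0.75

The intersection is the polygon with vertices (4,4), (2,3), (4,4.75).
By the shoelace formula its area is 0.75.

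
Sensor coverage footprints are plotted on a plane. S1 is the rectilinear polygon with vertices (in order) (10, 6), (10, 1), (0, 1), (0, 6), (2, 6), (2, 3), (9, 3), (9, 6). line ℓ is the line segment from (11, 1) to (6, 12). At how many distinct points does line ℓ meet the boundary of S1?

2

The segment meets the boundary at (9,5.4), (10,3.2).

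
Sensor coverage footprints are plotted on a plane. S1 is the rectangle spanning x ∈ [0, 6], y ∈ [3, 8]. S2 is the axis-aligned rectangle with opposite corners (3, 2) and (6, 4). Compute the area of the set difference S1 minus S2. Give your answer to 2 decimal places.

|S1∩S2|: x∈[3,6], y∈[3,4] → 3·1 = 3.
|S1| = 30.
|S1 ∖ S2| = |S1| − |S1∩S2| = 30 − 3 = 27.00.

27.00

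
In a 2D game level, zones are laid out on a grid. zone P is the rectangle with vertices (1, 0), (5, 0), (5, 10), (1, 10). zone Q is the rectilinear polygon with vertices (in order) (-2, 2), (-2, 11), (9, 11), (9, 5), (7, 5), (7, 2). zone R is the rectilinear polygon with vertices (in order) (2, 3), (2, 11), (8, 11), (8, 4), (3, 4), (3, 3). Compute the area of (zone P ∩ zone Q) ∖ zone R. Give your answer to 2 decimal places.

13.00

|zone P ∩ zone Q| = 32.
|(zone P ∩ zone Q) ∩ zone R| = 19.
|(zone P ∩ zone Q) ∖ zone R| = 32 − 19 = 13.00.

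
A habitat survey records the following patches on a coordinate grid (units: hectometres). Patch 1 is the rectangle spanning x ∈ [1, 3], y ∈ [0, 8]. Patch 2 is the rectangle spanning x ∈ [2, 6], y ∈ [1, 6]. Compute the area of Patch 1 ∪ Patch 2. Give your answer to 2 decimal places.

By inclusion–exclusion:
Individual areas: |Patch 1| = 16, |Patch 2| = 20.
|Patch 1∩Patch 2|: x∈[2,3], y∈[1,6] → 1·5 = 5.
|Patch 1 ∪ Patch 2| = 36 − 5 = 31.00.

31.00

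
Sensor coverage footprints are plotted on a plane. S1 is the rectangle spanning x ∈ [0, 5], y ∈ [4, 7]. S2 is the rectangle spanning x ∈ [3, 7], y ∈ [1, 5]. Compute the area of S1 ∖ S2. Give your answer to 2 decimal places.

|S1∩S2|: x∈[3,5], y∈[4,5] → 2·1 = 2.
|S1| = 15.
|S1 ∖ S2| = |S1| − |S1∩S2| = 15 − 2 = 13.00.

13.00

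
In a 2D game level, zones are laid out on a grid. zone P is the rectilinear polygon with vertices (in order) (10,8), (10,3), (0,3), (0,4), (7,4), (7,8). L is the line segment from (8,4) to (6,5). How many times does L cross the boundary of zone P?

The segment meets the boundary at (7,4.5).

1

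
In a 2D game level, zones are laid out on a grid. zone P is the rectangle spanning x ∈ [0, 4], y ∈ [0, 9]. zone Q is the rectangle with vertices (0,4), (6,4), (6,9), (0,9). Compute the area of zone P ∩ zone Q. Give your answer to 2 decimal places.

|zone P∩zone Q|: x∈[0,4], y∈[4,9] → 4·5 = 20.

20.00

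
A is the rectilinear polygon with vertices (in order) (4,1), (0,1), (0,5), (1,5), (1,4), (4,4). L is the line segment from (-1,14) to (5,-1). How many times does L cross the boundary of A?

2

The segment meets the boundary at (4,1.5), (3,4).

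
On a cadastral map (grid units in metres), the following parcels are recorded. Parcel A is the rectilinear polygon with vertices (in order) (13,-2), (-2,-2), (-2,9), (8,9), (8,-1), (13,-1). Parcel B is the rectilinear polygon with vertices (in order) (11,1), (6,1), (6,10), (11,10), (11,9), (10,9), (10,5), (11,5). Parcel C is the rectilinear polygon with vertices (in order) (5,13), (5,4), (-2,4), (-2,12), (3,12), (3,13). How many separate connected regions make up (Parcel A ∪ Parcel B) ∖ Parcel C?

1

(Parcel A ∪ Parcel B) ∖ Parcel C is a single connected region.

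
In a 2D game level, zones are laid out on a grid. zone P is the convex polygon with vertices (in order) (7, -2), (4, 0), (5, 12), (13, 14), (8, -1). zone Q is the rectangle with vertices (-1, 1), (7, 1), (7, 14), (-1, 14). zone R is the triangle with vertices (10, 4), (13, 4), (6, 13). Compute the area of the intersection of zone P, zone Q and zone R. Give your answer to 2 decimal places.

0.41

The intersection is the polygon with vertices (6.488,12.372), (7,11.714), (7,10.75), (6.3,12.325).
By the shoelace formula its area is 0.41.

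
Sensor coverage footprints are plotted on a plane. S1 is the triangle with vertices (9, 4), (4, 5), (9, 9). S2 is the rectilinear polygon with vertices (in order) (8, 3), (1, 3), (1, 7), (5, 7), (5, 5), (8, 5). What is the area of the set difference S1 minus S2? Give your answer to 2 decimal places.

10.50

|S1| = 12.5, |S1∩S2| = 2.
|S1 ∖ S2| = |S1| − |S1∩S2| = 12.5 − 2 = 10.50.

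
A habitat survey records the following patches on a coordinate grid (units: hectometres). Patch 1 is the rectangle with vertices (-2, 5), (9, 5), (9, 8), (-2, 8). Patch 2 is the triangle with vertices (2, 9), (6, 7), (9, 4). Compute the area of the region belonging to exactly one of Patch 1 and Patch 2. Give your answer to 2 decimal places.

|Patch 1| = 33, |Patch 2| = 3, |Patch 1∩Patch 2| = 2.5.
|Patch 1 △ Patch 2| = |Patch 1| + |Patch 2| − 2·|Patch 1∩Patch 2| = 33 + 3 − 5 = 31.00.

31.00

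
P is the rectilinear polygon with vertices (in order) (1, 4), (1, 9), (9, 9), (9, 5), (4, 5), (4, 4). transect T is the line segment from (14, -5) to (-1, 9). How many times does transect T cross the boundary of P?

The segment meets the boundary at (1,7.133), (4,4.333).

2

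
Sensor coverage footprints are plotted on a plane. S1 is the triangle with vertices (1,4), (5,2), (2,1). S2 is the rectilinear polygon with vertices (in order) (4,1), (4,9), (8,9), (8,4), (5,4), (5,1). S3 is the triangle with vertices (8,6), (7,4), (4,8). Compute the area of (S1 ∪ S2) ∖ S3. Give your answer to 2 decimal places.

22.58

|S1 ∪ S2| = 27.5833.
|(S1 ∪ S2) ∩ S3| = 5.
|(S1 ∪ S2) ∖ S3| = 27.5833 − 5 = 22.58.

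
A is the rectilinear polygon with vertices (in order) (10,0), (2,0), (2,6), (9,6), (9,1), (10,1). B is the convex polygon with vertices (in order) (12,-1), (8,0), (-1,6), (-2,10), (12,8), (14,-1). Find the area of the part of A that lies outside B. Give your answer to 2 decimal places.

12.00

|A| = 43, |A∩B| = 31.
|A ∖ B| = |A| − |A∩B| = 43 − 31 = 12.00.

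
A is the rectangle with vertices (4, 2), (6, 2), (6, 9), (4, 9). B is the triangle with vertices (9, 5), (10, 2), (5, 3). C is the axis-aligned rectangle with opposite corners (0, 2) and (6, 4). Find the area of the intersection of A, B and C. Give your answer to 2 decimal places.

The intersection is the polygon with vertices (5,3), (6,3.5), (6,2.8).
By the shoelace formula its area is 0.35.

0.35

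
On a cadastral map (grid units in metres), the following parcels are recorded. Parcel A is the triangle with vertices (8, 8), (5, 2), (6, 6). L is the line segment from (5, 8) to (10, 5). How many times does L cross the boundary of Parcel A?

2

The segment meets the boundary at (7.308,6.615), (6.875,6.875).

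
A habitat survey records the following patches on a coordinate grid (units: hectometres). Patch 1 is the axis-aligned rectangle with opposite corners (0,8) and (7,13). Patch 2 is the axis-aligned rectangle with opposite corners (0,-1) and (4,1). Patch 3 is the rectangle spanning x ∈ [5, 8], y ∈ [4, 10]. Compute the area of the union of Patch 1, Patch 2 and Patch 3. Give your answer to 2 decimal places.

By inclusion–exclusion:
Individual areas: |Patch 1| = 35, |Patch 2| = 8, |Patch 3| = 18.
|Patch 1∩Patch 2| = 0 (no overlap).
|Patch 1∩Patch 3|: x∈[5,7], y∈[8,10] → 2·2 = 4.
|Patch 2∩Patch 3| = 0 (no overlap).
|Patch 1∩Patch 2∩Patch 3| = 0.
|Patch 1 ∪ Patch 2 ∪ Patch 3| = 61 − 4 + 0 = 57.00.

57.00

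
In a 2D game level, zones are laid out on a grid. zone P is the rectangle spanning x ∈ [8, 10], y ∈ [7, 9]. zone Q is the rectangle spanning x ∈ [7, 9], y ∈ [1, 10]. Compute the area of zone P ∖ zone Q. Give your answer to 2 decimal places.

|zone P∩zone Q|: x∈[8,9], y∈[7,9] → 1·2 = 2.
|zone P| = 4.
|zone P ∖ zone Q| = |zone P| − |zone P∩zone Q| = 4 − 2 = 2.00.

2.00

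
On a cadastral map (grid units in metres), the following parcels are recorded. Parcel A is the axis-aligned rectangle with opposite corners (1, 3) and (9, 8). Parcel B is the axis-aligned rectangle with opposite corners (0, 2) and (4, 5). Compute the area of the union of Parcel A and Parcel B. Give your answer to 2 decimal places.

By inclusion–exclusion:
Individual areas: |Parcel A| = 40, |Parcel B| = 12.
|Parcel A∩Parcel B|: x∈[1,4], y∈[3,5] → 3·2 = 6.
|Parcel A ∪ Parcel B| = 52 − 6 = 46.00.

46.00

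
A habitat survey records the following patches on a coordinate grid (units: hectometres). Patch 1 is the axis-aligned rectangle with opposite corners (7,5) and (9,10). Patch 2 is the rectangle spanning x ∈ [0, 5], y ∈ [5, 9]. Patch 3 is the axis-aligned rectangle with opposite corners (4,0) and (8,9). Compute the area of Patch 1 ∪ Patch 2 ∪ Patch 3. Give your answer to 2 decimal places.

58.00

By inclusion–exclusion:
Individual areas: |Patch 1| = 10, |Patch 2| = 20, |Patch 3| = 36.
|Patch 1∩Patch 2| = 0 (no overlap).
|Patch 1∩Patch 3|: x∈[7,8], y∈[5,9] → 1·4 = 4.
|Patch 2∩Patch 3|: x∈[4,5], y∈[5,9] → 1·4 = 4.
|Patch 1∩Patch 2∩Patch 3| = 0.
|Patch 1 ∪ Patch 2 ∪ Patch 3| = 66 − 8 + 0 = 58.00.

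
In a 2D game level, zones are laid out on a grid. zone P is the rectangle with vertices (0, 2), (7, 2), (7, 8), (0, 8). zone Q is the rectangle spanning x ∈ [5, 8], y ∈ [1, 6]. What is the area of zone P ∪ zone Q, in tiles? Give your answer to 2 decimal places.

49.00

By inclusion–exclusion:
Individual areas: |zone P| = 42, |zone Q| = 15.
|zone P∩zone Q|: x∈[5,7], y∈[2,6] → 2·4 = 8.
|zone P ∪ zone Q| = 57 − 8 = 49.00.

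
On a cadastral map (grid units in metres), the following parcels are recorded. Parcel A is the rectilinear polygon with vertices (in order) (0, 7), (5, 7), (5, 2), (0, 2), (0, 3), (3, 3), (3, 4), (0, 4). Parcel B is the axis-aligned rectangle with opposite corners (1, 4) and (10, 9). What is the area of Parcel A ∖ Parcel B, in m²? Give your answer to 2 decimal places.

10.00

|Parcel A| = 22, |Parcel A∩Parcel B| = 12.
|Parcel A ∖ Parcel B| = |Parcel A| − |Parcel A∩Parcel B| = 22 − 12 = 10.00.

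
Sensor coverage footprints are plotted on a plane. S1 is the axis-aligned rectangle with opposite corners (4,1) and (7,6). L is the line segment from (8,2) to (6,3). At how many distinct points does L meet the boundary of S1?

The segment meets the boundary at (7,2.5).

1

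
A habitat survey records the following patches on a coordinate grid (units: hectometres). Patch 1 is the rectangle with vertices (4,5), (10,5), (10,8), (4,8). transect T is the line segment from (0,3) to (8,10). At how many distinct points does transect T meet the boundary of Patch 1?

2

The segment meets the boundary at (5.714,8), (4,6.5).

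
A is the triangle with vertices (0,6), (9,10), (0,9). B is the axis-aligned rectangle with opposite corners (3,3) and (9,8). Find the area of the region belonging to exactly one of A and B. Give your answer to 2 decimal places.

42.50

|A| = 13.5, |B| = 30, |A∩B| = 0.5.
|A △ B| = |A| + |B| − 2·|A∩B| = 13.5 + 30 − 1 = 42.50.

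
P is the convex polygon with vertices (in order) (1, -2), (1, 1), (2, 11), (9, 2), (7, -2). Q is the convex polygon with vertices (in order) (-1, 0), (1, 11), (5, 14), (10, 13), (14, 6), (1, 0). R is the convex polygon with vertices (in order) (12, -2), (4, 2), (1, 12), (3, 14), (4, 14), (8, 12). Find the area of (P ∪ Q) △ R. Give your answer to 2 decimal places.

95.21

|P ∪ Q| = 153.4497.
|(P ∪ Q) ∩ R| = 74.6202.
|(P ∪ Q) △ R| = 153.4497 + 91 − 149.2404 = 95.21.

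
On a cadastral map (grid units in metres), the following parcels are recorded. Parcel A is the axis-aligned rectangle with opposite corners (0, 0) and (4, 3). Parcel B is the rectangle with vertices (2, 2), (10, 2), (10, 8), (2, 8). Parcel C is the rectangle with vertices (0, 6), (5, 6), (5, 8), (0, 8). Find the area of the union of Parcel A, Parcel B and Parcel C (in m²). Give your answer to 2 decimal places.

62.00

By inclusion–exclusion:
Individual areas: |Parcel A| = 12, |Parcel B| = 48, |Parcel C| = 10.
|Parcel A∩Parcel B|: x∈[2,4], y∈[2,3] → 2·1 = 2.
|Parcel A∩Parcel C| = 0 (no overlap).
|Parcel B∩Parcel C|: x∈[2,5], y∈[6,8] → 3·2 = 6.
|Parcel A∩Parcel B∩Parcel C| = 0.
|Parcel A ∪ Parcel B ∪ Parcel C| = 70 − 8 + 0 = 62.00.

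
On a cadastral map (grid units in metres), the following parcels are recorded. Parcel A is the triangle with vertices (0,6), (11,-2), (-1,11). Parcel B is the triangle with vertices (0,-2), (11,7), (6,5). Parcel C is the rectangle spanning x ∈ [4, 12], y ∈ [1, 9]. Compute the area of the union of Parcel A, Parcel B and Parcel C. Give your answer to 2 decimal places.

By inclusion–exclusion:
Individual areas: |Parcel A| = 23.5, |Parcel B| = 11.5, |Parcel C| = 64.
|Parcel A∩Parcel B| = 1.9735.
|Parcel A∩Parcel C| = 6.6898.
|Parcel B∩Parcel C| = 8.7121.
|Parcel A∩Parcel B∩Parcel C| = 1.9735.
|Parcel A ∪ Parcel B ∪ Parcel C| = 99 − 17.3754 + 1.9735 = 83.60.

83.60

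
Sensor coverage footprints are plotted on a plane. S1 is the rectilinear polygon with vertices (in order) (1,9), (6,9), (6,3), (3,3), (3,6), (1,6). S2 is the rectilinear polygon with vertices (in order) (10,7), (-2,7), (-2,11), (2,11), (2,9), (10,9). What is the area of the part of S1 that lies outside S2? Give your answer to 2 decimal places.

14.00

|S1| = 24, |S1∩S2| = 10.
|S1 ∖ S2| = |S1| − |S1∩S2| = 24 − 10 = 14.00.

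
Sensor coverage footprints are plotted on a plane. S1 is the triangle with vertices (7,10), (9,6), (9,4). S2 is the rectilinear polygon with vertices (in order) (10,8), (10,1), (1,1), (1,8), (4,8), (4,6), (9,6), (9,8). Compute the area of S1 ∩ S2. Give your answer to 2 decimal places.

The intersection is the polygon with vertices (9,4), (8.333,6), (9,6).
By the shoelace formula its area is 0.67.

0.67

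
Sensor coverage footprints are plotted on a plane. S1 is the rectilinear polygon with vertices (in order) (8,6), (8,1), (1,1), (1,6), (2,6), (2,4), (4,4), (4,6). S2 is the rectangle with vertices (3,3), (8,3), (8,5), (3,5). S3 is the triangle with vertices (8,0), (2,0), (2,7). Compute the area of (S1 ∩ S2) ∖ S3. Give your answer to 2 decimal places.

|S1 ∩ S2| = 9.
|(S1 ∩ S2) ∩ S3| = 2.1905.
|(S1 ∩ S2) ∖ S3| = 9 − 2.1905 = 6.81.

6.81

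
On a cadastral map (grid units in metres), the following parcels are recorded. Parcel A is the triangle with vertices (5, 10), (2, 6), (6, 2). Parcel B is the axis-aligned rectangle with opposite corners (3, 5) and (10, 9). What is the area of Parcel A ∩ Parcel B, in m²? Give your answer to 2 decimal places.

8.46

The intersection is the polygon with vertices (4.25,9), (5.125,9), (5.625,5), (3,5), (3,7.333).
By the shoelace formula its area is 8.46.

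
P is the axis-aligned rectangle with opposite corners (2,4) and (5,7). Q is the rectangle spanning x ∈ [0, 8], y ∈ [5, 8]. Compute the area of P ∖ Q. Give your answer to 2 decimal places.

3.00

|P∩Q|: x∈[2,5], y∈[5,7] → 3·2 = 6.
|P| = 9.
|P ∖ Q| = |P| − |P∩Q| = 9 − 6 = 3.00.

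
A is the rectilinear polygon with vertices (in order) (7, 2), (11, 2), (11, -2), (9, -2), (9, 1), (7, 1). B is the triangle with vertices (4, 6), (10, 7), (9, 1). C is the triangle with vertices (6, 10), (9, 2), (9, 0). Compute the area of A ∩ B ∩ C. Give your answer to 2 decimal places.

The intersection is the polygon with vertices (8.571,1.429), (8.4,2), (9,2), (9,1).
By the shoelace formula its area is 0.39.

0.39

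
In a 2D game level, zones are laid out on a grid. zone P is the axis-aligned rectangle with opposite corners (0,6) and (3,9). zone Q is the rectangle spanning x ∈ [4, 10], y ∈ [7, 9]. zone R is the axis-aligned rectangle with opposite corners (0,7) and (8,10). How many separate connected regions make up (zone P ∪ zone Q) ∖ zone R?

(zone P ∪ zone Q) ∖ zone R splits into 2 disjoint pieces (area 3, area 4).

2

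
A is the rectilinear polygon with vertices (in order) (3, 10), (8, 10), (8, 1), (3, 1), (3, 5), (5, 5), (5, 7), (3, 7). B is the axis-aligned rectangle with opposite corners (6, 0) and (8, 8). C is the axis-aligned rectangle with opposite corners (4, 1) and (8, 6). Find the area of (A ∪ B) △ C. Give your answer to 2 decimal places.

25.00

|A ∪ B| = 43.
|(A ∪ B) ∩ C| = 19.
|(A ∪ B) △ C| = 43 + 20 − 38 = 25.00.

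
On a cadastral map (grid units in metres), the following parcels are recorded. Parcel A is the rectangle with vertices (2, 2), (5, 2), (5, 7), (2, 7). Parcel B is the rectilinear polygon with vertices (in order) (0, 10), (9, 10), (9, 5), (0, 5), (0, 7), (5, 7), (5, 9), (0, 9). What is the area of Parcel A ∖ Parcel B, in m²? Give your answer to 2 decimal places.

|Parcel A| = 15, |Parcel A∩Parcel B| = 6.
|Parcel A ∖ Parcel B| = |Parcel A| − |Parcel A∩Parcel B| = 15 − 6 = 9.00.

9.00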